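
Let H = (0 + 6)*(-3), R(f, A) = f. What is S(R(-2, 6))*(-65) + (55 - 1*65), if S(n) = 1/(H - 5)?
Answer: -165/23 ≈ -7.1739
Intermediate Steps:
H = -18 (H = 6*(-3) = -18)
S(n) = -1/23 (S(n) = 1/(-18 - 5) = 1/(-23) = -1/23)
S(R(-2, 6))*(-65) + (55 - 1*65) = -1/23*(-65) + (55 - 1*65) = 65/23 + (55 - 65) = 65/23 - 10 = -165/23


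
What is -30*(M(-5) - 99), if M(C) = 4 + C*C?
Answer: 2100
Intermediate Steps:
M(C) = 4 + C²
-30*(M(-5) - 99) = -30*((4 + (-5)²) - 99) = -30*((4 + 25) - 99) = -30*(29 - 99) = -30*(-70) = 2100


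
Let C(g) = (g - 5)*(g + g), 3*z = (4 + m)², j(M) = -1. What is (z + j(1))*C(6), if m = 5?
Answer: 312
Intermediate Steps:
z = 27 (z = (4 + 5)²/3 = (⅓)*9² = (⅓)*81 = 27)
C(g) = 2*g*(-5 + g) (C(g) = (-5 + g)*(2*g) = 2*g*(-5 + g))
(z + j(1))*C(6) = (27 - 1)*(2*6*(-5 + 6)) = 26*(2*6*1) = 26*12 = 312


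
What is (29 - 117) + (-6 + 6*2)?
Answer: -82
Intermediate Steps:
(29 - 117) + (-6 + 6*2) = -88 + (-6 + 12) = -88 + 6 = -82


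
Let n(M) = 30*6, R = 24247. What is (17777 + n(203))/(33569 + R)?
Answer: 17957/57816 ≈ 0.31059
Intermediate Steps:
n(M) = 180
(17777 + n(203))/(33569 + R) = (17777 + 180)/(33569 + 24247) = 17957/57816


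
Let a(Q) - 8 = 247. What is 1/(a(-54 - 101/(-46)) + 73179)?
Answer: 1/73434 ≈ 1.3618e-5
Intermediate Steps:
a(Q) = 255 (a(Q) = 8 + 247 = 255)
1/(a(-54 - 101/(-46)) + 73179) = 1/(255 + 73179) = 1/73434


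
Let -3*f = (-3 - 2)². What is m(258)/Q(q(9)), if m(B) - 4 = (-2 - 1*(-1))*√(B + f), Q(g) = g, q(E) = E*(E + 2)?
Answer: 4/99 - √2247/297 ≈ -0.11920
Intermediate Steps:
q(E) = E*(2 + E)
f = -25/3 (f = -(-3 - 2)²/3 = -⅓*(-5)² = -⅓*25 = -25/3 ≈ -8.3333)
m(B) = 4 - √(-25/3 + B) (m(B) = 4 + (-2 - 1*(-1))*√(B - 25/3) = 4 + (-2 + 1)*√(-25/3 + B) = 4 - √(-25/3 + B))
m(258)/Q(q(9)) = (4 - √(-75 + 9*258)/3)/((9*(2 + 9))) = (4 - √(-75 + 2322)/3)/((9*11)) = (4 - √2247/3)/99 = (4 - √2247/3)*(1/99) = 4/99 - √2247/297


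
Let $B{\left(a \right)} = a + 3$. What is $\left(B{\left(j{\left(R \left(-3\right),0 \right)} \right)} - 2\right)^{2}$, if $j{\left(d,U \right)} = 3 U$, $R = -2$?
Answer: $1$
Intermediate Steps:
$B{\left(a \right)} = 3 + a$
$\left(B{\left(j{\left(R \left(-3\right),0 \right)} \right)} - 2\right)^{2} = \left(\left(3 + 3 \cdot 0\right) - 2\right)^{2} = \left(\left(3 + 0\right) - 2\right)^{2} = \left(3 - 2\right)^{2} = 1^{2} = 1$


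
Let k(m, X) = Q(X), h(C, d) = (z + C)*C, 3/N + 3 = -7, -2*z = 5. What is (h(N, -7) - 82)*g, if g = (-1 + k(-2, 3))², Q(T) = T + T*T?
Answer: -245509/25 ≈ -9820.4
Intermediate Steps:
Q(T) = T + T²
z = -5/2 (z = -½*5 = -5/2 ≈ -2.5000)
N = -3/10 (N = 3/(-3 - 7) = 3/(-10) = 3*(-⅒) = -3/10 ≈ -0.30000)
h(C, d) = C*(-5/2 + C) (h(C, d) = (-5/2 + C)*C = C*(-5/2 + C))
k(m, X) = X*(1 + X)
g = 121 (g = (-1 + 3*(1 + 3))² = (-1 + 3*4)² = (-1 + 12)² = 11² = 121)
(h(N, -7) - 82)*g = ((½)*(-3/10)*(-5 + 2*(-3/10)) - 82)*121 = ((½)*(-3/10)*(-5 - ⅗) - 82)*121 = ((½)*(-3/10)*(-28/5) - 82)*121 = (21/25 - 82)*121 = -2029/25*121 = -245509/25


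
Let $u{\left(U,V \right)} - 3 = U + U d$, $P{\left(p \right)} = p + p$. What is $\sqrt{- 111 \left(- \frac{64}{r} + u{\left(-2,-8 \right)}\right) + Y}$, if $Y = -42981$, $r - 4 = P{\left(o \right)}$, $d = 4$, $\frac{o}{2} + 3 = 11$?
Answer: $\frac{2 i \sqrt{94515}}{3} \approx 204.96 i$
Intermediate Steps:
$o = 16$ ($o = -6 + 2 \cdot 11 = -6 + 22 = 16$)
$P{\left(p \right)} = 2 p$
$r = 36$ ($r = 4 + 2 \cdot 16 = 4 + 32 = 36$)
$u{\left(U,V \right)} = 3 + 5 U$ ($u{\left(U,V \right)} = 3 + \left(U + U 4\right) = 3 + \left(U + 4 U\right) = 3 + 5 U$)
$\sqrt{- 111 \left(- \frac{64}{r} + u{\left(-2,-8 \right)}\right) + Y} = \sqrt{- 111 \left(- \frac{64}{36} + \left(3 + 5 \left(-2\right)\right)\right) - 42981} = \sqrt{- 111 \left(\left(-64\right) \frac{1}{36} + \left(3 - 10\right)\right) - 42981} = \sqrt{- 111 \left(- \frac{16}{9} - 7\right) - 42981} = \sqrt{\left(-111\right) \left(- \frac{79}{9}\right) - 42981} = \sqrt{\frac{2923}{3} - 42981} = \sqrt{- \frac{126020}{3}} = \frac{2 i \sqrt{94515}}{3}$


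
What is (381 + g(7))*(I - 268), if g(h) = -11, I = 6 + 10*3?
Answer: -85840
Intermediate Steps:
I = 36 (I = 6 + 30 = 36)
(381 + g(7))*(I - 268) = (381 - 11)*(36 - 268) = 370*(-232) = -85840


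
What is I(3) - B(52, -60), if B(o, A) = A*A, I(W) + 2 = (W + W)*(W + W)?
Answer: -3566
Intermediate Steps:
I(W) = -2 + 4*W² (I(W) = -2 + (W + W)*(W + W) = -2 + (2*W)*(2*W) = -2 + 4*W²)
B(o, A) = A²
I(3) - B(52, -60) = (-2 + 4*3²) - 1*(-60)² = (-2 + 4*9) - 1*3600 = (-2 + 36) - 3600 = 34 - 3600 = -3566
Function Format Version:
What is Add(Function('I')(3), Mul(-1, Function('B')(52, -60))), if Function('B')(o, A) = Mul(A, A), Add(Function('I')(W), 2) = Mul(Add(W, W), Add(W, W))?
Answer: -3566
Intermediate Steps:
Function('I')(W) = Add(-2, Mul(4, Pow(W, 2))) (Function('I')(W) = Add(-2, Mul(Add(W, W), Add(W, W))) = Add(-2, Mul(Mul(2, W), Mul(2, W))) = Add(-2, Mul(4, Pow(W, 2))))
Function('B')(o, A) = Pow(A, 2)
Add(Function('I')(3), Mul(-1, Function('B')(52, -60))) = Add(Add(-2, Mul(4, Pow(3, 2))), Mul(-1, Pow(-60, 2))) = Add(Add(-2, Mul(4, 9)), Mul(-1, 3600)) = Add(Add(-2, 36), -3600) = Add(34, -3600) = -3566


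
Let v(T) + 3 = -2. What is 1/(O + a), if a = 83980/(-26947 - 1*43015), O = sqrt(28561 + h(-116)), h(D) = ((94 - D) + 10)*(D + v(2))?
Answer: 1468852190/2373381010601 + 1223670361*sqrt(1941)/2373381010601 ≈ 0.023334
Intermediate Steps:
v(T) = -5 (v(T) = -3 - 2 = -5)
h(D) = (-5 + D)*(104 - D) (h(D) = ((94 - D) + 10)*(D - 5) = (104 - D)*(-5 + D) = (-5 + D)*(104 - D))
O = sqrt(1941) (O = sqrt(28561 + (-520 - 1*(-116)**2 + 109*(-116))) = sqrt(28561 + (-520 - 1*13456 - 12644)) = sqrt(28561 + (-520 - 13456 - 12644)) = sqrt(28561 - 26620) = sqrt(1941) ≈ 44.057)
a = -41990/34981 (a = 83980/(-26947 - 43015) = 83980/(-69962) = 83980*(-1/69962) = -41990/34981 ≈ -1.2004)
1/(O + a) = 1/(sqrt(1941) - 41990/34981) = 1/(-41990/34981 + sqrt(1941))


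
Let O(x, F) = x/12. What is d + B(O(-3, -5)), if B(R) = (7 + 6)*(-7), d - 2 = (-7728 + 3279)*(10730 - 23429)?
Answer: 56497762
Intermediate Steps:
O(x, F) = x/12 (O(x, F) = x*(1/12) = x/12)
d = 56497853 (d = 2 + (-7728 + 3279)*(10730 - 23429) = 2 - 4449*(-12699) = 2 + 56497851 = 56497853)
B(R) = -91 (B(R) = 13*(-7) = -91)
d + B(O(-3, -5)) = 56497853 - 91 = 56497762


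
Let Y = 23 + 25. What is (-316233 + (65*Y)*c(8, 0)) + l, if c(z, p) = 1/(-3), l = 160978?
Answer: -156295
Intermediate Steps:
Y = 48
c(z, p) = -⅓
(-316233 + (65*Y)*c(8, 0)) + l = (-316233 + (65*48)*(-⅓)) + 160978 = (-316233 + 3120*(-⅓)) + 160978 = (-316233 - 1040) + 160978 = -317273 + 160978 = -156295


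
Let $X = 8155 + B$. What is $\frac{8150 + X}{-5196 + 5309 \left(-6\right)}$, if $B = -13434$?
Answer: $- \frac{957}{12350} \approx -0.07749$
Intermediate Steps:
$X = -5279$ ($X = 8155 - 13434 = -5279$)
$\frac{8150 + X}{-5196 + 5309 \left(-6\right)} = \frac{8150 - 5279}{-5196 + 5309 \left(-6\right)} = \frac{2871}{-5196 - 31854} = \frac{2871}{-37050} = 2871 \left(- \frac{1}{37050}\right) = - \frac{957}{12350}$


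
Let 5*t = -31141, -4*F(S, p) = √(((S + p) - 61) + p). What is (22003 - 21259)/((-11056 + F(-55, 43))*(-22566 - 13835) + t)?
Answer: 643909164480/348302266852729451 - 14560400*I*√30/348302266852729451 ≈ 1.8487e-6 - 2.2897e-10*I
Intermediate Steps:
F(S, p) = -√(-61 + S + 2*p)/4 (F(S, p) = -√(((S + p) - 61) + p)/4 = -√((-61 + S + p) + p)/4 = -√(-61 + S + 2*p)/4)
t = -31141/5 (t = (⅕)*(-31141) = -31141/5 ≈ -6228.2)
(22003 - 21259)/((-11056 + F(-55, 43))*(-22566 - 13835) + t) = (22003 - 21259)/((-11056 - √(-61 - 55 + 2*43)/4)*(-22566 - 13835) - 31141/5) = 744/((-11056 - √(-61 - 55 + 86)/4)*(-36401) - 31141/5) = 744/((-11056 - I*√30/4)*(-36401) - 31141/5) = 744/((402449456 + 36401*I*√30/4) - 31141/5) = 744/(2012216139/5 + 36401*I*√30/4)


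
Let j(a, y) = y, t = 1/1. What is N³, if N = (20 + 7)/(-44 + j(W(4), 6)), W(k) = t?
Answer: -19683/54872 ≈ -0.35871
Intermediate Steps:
t = 1
W(k) = 1
N = -27/38 (N = (20 + 7)/(-44 + 6) = 27/(-38) = 27*(-1/38) = -27/38 ≈ -0.71053)
N³ = (-27/38)³ = -19683/54872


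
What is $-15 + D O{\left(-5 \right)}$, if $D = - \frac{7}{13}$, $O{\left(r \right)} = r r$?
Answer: $- \frac{370}{13} \approx -28.462$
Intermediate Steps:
$O{\left(r \right)} = r^{2}$
$D = - \frac{7}{13}$ ($D = \left(-7\right) \frac{1}{13} = - \frac{7}{13} \approx -0.53846$)
$-15 + D O{\left(-5 \right)} = -15 - \frac{7 \left(-5\right)^{2}}{13} = -15 - \frac{175}{13} = - \frac{370}{13}$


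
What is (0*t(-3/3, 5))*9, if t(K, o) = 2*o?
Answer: 0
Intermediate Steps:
(0*t(-3/3, 5))*9 = (0*(2*5))*9 = (0*10)*9 = 0*9 = 0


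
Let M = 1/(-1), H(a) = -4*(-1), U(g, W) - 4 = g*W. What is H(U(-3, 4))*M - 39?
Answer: -43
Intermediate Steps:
U(g, W) = 4 + W*g (U(g, W) = 4 + g*W = 4 + W*g)
H(a) = 4
M = -1
H(U(-3, 4))*M - 39 = 4*(-1) - 39 = -4 - 39 = -43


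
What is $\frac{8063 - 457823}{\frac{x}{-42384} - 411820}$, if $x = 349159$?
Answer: $\frac{19062627840}{17454928039} \approx 1.0921$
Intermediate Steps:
$\frac{8063 - 457823}{\frac{x}{-42384} - 411820} = \frac{8063 - 457823}{\frac{349159}{-42384} - 411820} = - \frac{449760}{349159 \left(- \frac{1}{42384}\right) - 411820} = - \frac{449760}{- \frac{349159}{42384} - 411820} = - \frac{449760}{- \frac{17454928039}{42384}} = \left(-449760\right) \left(- \frac{42384}{17454928039}\right) = \frac{19062627840}{17454928039}$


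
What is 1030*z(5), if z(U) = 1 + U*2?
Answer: 11330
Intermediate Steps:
z(U) = 1 + 2*U
1030*z(5) = 1030*(1 + 2*5) = 1030*(1 + 10) = 1030*11 = 11330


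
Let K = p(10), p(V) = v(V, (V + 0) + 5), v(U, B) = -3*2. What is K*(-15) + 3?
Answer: 93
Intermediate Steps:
v(U, B) = -6
p(V) = -6
K = -6
K*(-15) + 3 = -6*(-15) + 3 = 90 + 3 = 93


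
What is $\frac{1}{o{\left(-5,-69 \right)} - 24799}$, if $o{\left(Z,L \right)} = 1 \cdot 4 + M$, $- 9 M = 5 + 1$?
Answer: $- \frac{3}{74387} \approx -4.033 \cdot 10^{-5}$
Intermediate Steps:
$M = - \frac{2}{3}$ ($M = - \frac{5 + 1}{9} = \left(- \frac{1}{9}\right) 6 = - \frac{2}{3} \approx -0.66667$)
$o{\left(Z,L \right)} = \frac{10}{3}$ ($o{\left(Z,L \right)} = 1 \cdot 4 - \frac{2}{3} = 4 - \frac{2}{3} = \frac{10}{3}$)
$\frac{1}{o{\left(-5,-69 \right)} - 24799} = \frac{1}{\frac{10}{3} - 24799} = \frac{1}{- \frac{74387}{3}} = - \frac{3}{74387}$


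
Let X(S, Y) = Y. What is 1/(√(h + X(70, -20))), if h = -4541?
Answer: -I*√4561/4561 ≈ -0.014807*I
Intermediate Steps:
1/(√(h + X(70, -20))) = 1/(√(-4541 - 20)) = 1/(√(-4561)) = 1/(I*√4561) = -I*√4561/4561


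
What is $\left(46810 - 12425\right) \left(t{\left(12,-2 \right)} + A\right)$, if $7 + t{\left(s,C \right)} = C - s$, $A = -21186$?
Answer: $-729202695$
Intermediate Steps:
$t{\left(s,C \right)} = -7 + C - s$ ($t{\left(s,C \right)} = -7 + \left(C - s\right) = -7 + C - s$)
$\left(46810 - 12425\right) \left(t{\left(12,-2 \right)} + A\right) = \left(46810 - 12425\right) \left(\left(-7 - 2 - 12\right) - 21186\right) = 34385 \left(\left(-7 - 2 - 12\right) - 21186\right) = 34385 \left(-21 - 21186\right) = 34385 \left(-21207\right) = -729202695$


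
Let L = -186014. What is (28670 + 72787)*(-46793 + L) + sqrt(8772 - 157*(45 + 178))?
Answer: -23619899799 + I*sqrt(26239) ≈ -2.362e+10 + 161.98*I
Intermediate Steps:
(28670 + 72787)*(-46793 + L) + sqrt(8772 - 157*(45 + 178)) = (28670 + 72787)*(-46793 - 186014) + sqrt(8772 - 157*(45 + 178)) = 101457*(-232807) + sqrt(8772 - 157*223) = -23619899799 + sqrt(8772 - 35011) = -23619899799 + sqrt(-26239) = -23619899799 + I*sqrt(26239)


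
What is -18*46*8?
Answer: -6624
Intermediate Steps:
-18*46*8 = -828*8 = -6624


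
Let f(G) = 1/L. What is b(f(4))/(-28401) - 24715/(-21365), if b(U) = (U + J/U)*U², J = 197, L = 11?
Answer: 62250698853/53842265521 ≈ 1.1562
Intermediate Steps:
f(G) = 1/11
b(U) = U²*(U + 197/U) (b(U) = (U + 197/U)*U² = U²*(U + 197/U))
b(f(4))/(-28401) - 24715/(-21365) = ((197 + (1/11)²)/11)/(-28401) - 24715/(-21365) = ((197 + 1/121)/11)*(-1/28401) - 24715*(-1/21365) = ((1/11)*(23838/121))*(-1/28401) + 4943/4273 = (23838/1331)*(-1/28401) + 4943/4273 = -7946/12600577 + 4943/4273 = 62250698853/53842265521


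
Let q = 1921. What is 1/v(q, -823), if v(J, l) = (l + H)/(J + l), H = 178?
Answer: -366/215 ≈ -1.7023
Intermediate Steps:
v(J, l) = (178 + l)/(J + l) (v(J, l) = (l + 178)/(J + l) = (178 + l)/(J + l))
1/v(q, -823) = 1/((178 - 823)/(1921 - 823)) = 1/(-645/1098) = 1/((1/1098)*(-645)) = 1/(-215/366) = -366/215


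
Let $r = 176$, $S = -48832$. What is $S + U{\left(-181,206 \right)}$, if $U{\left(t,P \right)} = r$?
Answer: $-48656$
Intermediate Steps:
$U{\left(t,P \right)} = 176$
$S + U{\left(-181,206 \right)} = -48832 + 176 = -48656$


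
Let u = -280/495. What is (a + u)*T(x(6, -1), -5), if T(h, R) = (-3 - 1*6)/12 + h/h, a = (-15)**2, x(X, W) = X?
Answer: 22219/396 ≈ 56.109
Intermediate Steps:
a = 225
T(h, R) = 1/4 (T(h, R) = (-3 - 6)*(1/12) + 1 = -9*1/12 + 1 = -3/4 + 1 = 1/4)
u = -56/99 (u = -280*1/495 = -56/99 ≈ -0.56566)
(a + u)*T(x(6, -1), -5) = (225 - 56/99)*(1/4) = (22219/99)*(1/4) = 22219/396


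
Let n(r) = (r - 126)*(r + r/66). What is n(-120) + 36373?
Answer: 729743/11 ≈ 66340.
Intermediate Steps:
n(r) = 67*r*(-126 + r)/66 (n(r) = (-126 + r)*(r + r*(1/66)) = (-126 + r)*(r + r/66) = (-126 + r)*(67*r/66) = 67*r*(-126 + r)/66)
n(-120) + 36373 = (67/66)*(-120)*(-126 - 120) + 36373 = (67/66)*(-120)*(-246) + 36373 = 329640/11 + 36373 = 729743/11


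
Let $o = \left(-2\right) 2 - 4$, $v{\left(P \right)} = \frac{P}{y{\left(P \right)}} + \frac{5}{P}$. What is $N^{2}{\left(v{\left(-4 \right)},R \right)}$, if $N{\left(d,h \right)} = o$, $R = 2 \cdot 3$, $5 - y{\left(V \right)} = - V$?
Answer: $64$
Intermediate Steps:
$y{\left(V \right)} = 5 + V$ ($y{\left(V \right)} = 5 - - V = 5 + V$)
$R = 6$
$v{\left(P \right)} = \frac{5}{P} + \frac{P}{5 + P}$ ($v{\left(P \right)} = \frac{P}{5 + P} + \frac{5}{P} = \frac{5}{P} + \frac{P}{5 + P}$)
$o = -8$ ($o = -4 - 4 = -8$)
$N{\left(d,h \right)} = -8$
$N^{2}{\left(v{\left(-4 \right)},R \right)} = \left(-8\right)^{2} = 64$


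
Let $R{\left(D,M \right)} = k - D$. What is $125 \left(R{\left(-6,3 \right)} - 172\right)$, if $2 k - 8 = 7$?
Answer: $- \frac{39625}{2} \approx -19813.0$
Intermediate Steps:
$k = \frac{15}{2}$ ($k = 4 + \frac{1}{2} \cdot 7 = 4 + \frac{7}{2} = \frac{15}{2} \approx 7.5$)
$R{\left(D,M \right)} = \frac{15}{2} - D$
$125 \left(R{\left(-6,3 \right)} - 172\right) = 125 \left(\left(\frac{15}{2} - -6\right) - 172\right) = 125 \left(\left(\frac{15}{2} + 6\right) - 172\right) = 125 \left(\frac{27}{2} - 172\right) = 125 \left(- \frac{317}{2}\right) = - \frac{39625}{2}$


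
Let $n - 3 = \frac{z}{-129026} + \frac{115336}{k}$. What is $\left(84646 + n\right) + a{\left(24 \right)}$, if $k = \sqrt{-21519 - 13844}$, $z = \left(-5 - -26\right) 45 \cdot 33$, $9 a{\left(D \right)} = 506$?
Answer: $\frac{98362303357}{1161234} - \frac{115336 i \sqrt{35363}}{35363} \approx 84705.0 - 613.32 i$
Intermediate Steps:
$a{\left(D \right)} = \frac{506}{9}$ ($a{\left(D \right)} = \frac{1}{9} \cdot 506 = \frac{506}{9}$)
$z = 31185$ ($z = \left(-5 + 26\right) 45 \cdot 33 = 21 \cdot 45 \cdot 33 = 945 \cdot 33 = 31185$)
$k = i \sqrt{35363}$ ($k = \sqrt{-35363} = i \sqrt{35363} \approx 188.05 i$)
$n = \frac{355893}{129026} - \frac{115336 i \sqrt{35363}}{35363}$ ($n = 3 + \left(\frac{31185}{-129026} + \frac{115336}{i \sqrt{35363}}\right) = 3 + \left(31185 \left(- \frac{1}{129026}\right) + 115336 \left(- \frac{i \sqrt{35363}}{35363}\right)\right) = 3 - \left(\frac{31185}{129026} + \frac{115336 i \sqrt{35363}}{35363}\right) = \frac{355893}{129026} - \frac{115336 i \sqrt{35363}}{35363} \approx 2.7583 - 613.32 i$)
$\left(84646 + n\right) + a{\left(24 \right)} = \left(84646 + \left(\frac{355893}{129026} - \frac{115336 i \sqrt{35363}}{35363}\right)\right) + \frac{506}{9} = \left(\frac{10921890689}{129026} - \frac{115336 i \sqrt{35363}}{35363}\right) + \frac{506}{9} = \frac{98362303357}{1161234} - \frac{115336 i \sqrt{35363}}{35363}$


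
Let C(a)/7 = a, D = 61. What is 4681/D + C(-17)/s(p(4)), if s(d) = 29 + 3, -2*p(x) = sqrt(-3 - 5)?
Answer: 142533/1952 ≈ 73.019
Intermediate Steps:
p(x) = -I*sqrt(2) (p(x) = -sqrt(-3 - 5)/2 = -I*sqrt(2))
C(a) = 7*a
s(d) = 32
4681/D + C(-17)/s(p(4)) = 4681/61 + (7*(-17))/32 = 4681*(1/61) - 119*1/32 = 4681/61 - 119/32 = 142533/1952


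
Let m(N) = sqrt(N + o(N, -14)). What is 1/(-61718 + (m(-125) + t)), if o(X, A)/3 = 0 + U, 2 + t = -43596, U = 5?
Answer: -52658/5545729983 - I*sqrt(110)/11091459966 ≈ -9.4952e-6 - 9.456e-10*I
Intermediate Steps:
t = -43598 (t = -2 - 43596 = -43598)
o(X, A) = 15 (o(X, A) = 3*(0 + 5) = 3*5 = 15)
m(N) = sqrt(15 + N) (m(N) = sqrt(N + 15) = sqrt(15 + N))
1/(-61718 + (m(-125) + t)) = 1/(-61718 + (sqrt(15 - 125) - 43598)) = 1/(-61718 + (sqrt(-110) - 43598)) = 1/(-61718 + (I*sqrt(110) - 43598)) = 1/(-61718 + (-43598 + I*sqrt(110))) = 1/(-105316 + I*sqrt(110))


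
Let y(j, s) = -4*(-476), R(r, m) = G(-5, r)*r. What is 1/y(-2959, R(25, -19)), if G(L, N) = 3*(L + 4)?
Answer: 1/1904 ≈ 0.00052521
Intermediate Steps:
G(L, N) = 12 + 3*L (G(L, N) = 3*(4 + L) = 12 + 3*L)
R(r, m) = -3*r (R(r, m) = (12 + 3*(-5))*r = (12 - 15)*r = -3*r)
y(j, s) = 1904
1/y(-2959, R(25, -19)) = 1/1904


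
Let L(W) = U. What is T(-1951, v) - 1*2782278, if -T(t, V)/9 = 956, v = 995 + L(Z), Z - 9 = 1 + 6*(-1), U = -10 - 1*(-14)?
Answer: -2790882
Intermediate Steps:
U = 4 (U = -10 + 14 = 4)
Z = 4 (Z = 9 + (1 + 6*(-1)) = 9 + (1 - 6) = 9 - 5 = 4)
L(W) = 4
v = 999 (v = 995 + 4 = 999)
T(t, V) = -8604 (T(t, V) = -9*956 = -8604)
T(-1951, v) - 1*2782278 = -8604 - 1*2782278 = -8604 - 2782278 = -2790882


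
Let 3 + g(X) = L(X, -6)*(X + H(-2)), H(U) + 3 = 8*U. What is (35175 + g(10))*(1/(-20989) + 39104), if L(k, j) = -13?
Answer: 28963582789095/20989 ≈ 1.3799e+9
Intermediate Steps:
H(U) = -3 + 8*U
g(X) = 244 - 13*X (g(X) = -3 - 13*(X + (-3 + 8*(-2))) = -3 - 13*(X + (-3 - 16)) = -3 - 13*(X - 19) = -3 - 13*(-19 + X) = -3 + (247 - 13*X) = 244 - 13*X)
(35175 + g(10))*(1/(-20989) + 39104) = (35175 + (244 - 13*10))*(1/(-20989) + 39104) = (35175 + (244 - 130))*(-1/20989 + 39104) = (35175 + 114)*(820753855/20989) = 35289*(820753855/20989) = 28963582789095/20989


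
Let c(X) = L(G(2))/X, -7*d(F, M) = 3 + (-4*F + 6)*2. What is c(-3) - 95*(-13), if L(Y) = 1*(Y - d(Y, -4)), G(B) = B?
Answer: 25922/21 ≈ 1234.4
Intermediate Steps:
d(F, M) = -15/7 + 8*F/7 (d(F, M) = -(3 + (-4*F + 6)*2)/7 = -(3 + (6 - 4*F)*2)/7 = -(3 + (12 - 8*F))/7 = -(15 - 8*F)/7 = -15/7 + 8*F/7)
L(Y) = 15/7 - Y/7 (L(Y) = 1*(Y - (-15/7 + 8*Y/7)) = 1*(Y + (15/7 - 8*Y/7)) = 1*(15/7 - Y/7) = 15/7 - Y/7)
c(X) = 13/(7*X) (c(X) = (15/7 - 1/7*2)/X = (15/7 - 2/7)/X = 13/(7*X))
c(-3) - 95*(-13) = (13/7)/(-3) - 95*(-13) = (13/7)*(-1/3) + 1235 = -13/21 + 1235 = 25922/21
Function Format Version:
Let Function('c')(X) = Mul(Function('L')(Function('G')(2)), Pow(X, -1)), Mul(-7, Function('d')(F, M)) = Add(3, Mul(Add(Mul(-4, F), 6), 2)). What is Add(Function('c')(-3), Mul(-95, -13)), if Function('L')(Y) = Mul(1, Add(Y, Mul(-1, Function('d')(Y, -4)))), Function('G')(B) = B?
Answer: Rational(25922, 21) ≈ 1234.4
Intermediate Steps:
Function('d')(F, M) = Add(Rational(-15, 7), Mul(Rational(8, 7), F)) (Function('d')(F, M) = Mul(Rational(-1, 7), Add(3, Mul(Add(Mul(-4, F), 6), 2))) = Mul(Rational(-1, 7), Add(3, Mul(Add(6, Mul(-4, F)), 2))) = Mul(Rational(-1, 7), Add(3, Add(12, Mul(-8, F)))) = Mul(Rational(-1, 7), Add(15, Mul(-8, F))) = Add(Rational(-15, 7), Mul(Rational(8, 7), F)))
Function('L')(Y) = Add(Rational(15, 7), Mul(Rational(-1, 7), Y)) (Function('L')(Y) = Mul(1, Add(Y, Mul(-1, Add(Rational(-15, 7), Mul(Rational(8, 7), Y))))) = Mul(1, Add(Y, Add(Rational(15, 7), Mul(Rational(-8, 7), Y)))) = Mul(1, Add(Rational(15, 7), Mul(Rational(-1, 7), Y))) = Add(Rational(15, 7), Mul(Rational(-1, 7), Y)))
Function('c')(X) = Mul(Rational(13, 7), Pow(X, -1)) (Function('c')(X) = Mul(Add(Rational(15, 7), Mul(Rational(-1, 7), 2)), Pow(X, -1)) = Mul(Add(Rational(15, 7), Rational(-2, 7)), Pow(X, -1)) = Mul(Rational(13, 7), Pow(X, -1)))
Add(Function('c')(-3), Mul(-95, -13)) = Add(Mul(Rational(13, 7), Pow(-3, -1)), Mul(-95, -13)) = Add(Mul(Rational(13, 7), Rational(-1, 3)), 1235) = Add(Rational(-13, 21), 1235) = Rational(25922, 21)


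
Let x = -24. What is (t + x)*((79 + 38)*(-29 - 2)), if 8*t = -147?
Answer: 1229553/8 ≈ 1.5369e+5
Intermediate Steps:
t = -147/8 (t = (⅛)*(-147) = -147/8 ≈ -18.375)
(t + x)*((79 + 38)*(-29 - 2)) = (-147/8 - 24)*((79 + 38)*(-29 - 2)) = -39663*(-31)/8 = -339/8*(-3627) = 1229553/8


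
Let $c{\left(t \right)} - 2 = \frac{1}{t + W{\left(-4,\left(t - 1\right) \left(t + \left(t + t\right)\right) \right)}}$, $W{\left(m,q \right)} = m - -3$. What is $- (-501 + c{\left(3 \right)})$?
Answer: $\frac{997}{2} \approx 498.5$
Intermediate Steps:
$W{\left(m,q \right)} = 3 + m$ ($W{\left(m,q \right)} = m + 3 = 3 + m$)
$c{\left(t \right)} = 2 + \frac{1}{-1 + t}$ ($c{\left(t \right)} = 2 + \frac{1}{t + \left(3 - 4\right)} = 2 + \frac{1}{t - 1} = 2 + \frac{1}{-1 + t}$)
$- (-501 + c{\left(3 \right)}) = - (-501 + \frac{-1 + 2 \cdot 3}{-1 + 3}) = - (-501 + \frac{-1 + 6}{2}) = - (-501 + \frac{1}{2} \cdot 5) = - (-501 + \frac{5}{2}) = \left(-1\right) \left(- \frac{997}{2}\right) = \frac{997}{2}$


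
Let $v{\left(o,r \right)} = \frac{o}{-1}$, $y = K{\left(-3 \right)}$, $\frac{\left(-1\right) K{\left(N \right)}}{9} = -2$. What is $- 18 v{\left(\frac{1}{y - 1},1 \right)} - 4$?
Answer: $- \frac{50}{17} \approx -2.9412$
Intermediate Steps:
$K{\left(N \right)} = 18$ ($K{\left(N \right)} = \left(-9\right) \left(-2\right) = 18$)
$y = 18$
$v{\left(o,r \right)} = - o$ ($v{\left(o,r \right)} = o \left(-1\right) = - o$)
$- 18 v{\left(\frac{1}{y - 1},1 \right)} - 4 = - 18 \left(- \frac{1}{18 - 1}\right) - 4 = - 18 \left(- \frac{1}{17}\right) - 4 = - 18 \left(\left(-1\right) \frac{1}{17}\right) - 4 = \left(-18\right) \left(- \frac{1}{17}\right) - 4 = \frac{18}{17} - 4 = - \frac{50}{17}$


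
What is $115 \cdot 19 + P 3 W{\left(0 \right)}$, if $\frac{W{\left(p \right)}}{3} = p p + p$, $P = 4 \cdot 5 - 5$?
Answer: $2185$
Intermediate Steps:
$P = 15$ ($P = 20 - 5 = 15$)
$W{\left(p \right)} = 3 p + 3 p^{2}$ ($W{\left(p \right)} = 3 \left(p p + p\right) = 3 \left(p^{2} + p\right) = 3 \left(p + p^{2}\right) = 3 p + 3 p^{2}$)
$115 \cdot 19 + P 3 W{\left(0 \right)} = 115 \cdot 19 + 15 \cdot 3 \cdot 3 \cdot 0 \left(1 + 0\right) = 2185 + 45 \cdot 3 \cdot 0 \cdot 1 = 2185 + 45 \cdot 0 = 2185 + 0 = 2185$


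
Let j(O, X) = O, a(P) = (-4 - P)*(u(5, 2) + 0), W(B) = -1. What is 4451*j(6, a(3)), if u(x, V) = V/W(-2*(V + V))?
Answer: 26706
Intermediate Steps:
u(x, V) = -V (u(x, V) = V/(-1) = V*(-1) = -V)
a(P) = 8 + 2*P (a(P) = (-4 - P)*(-1*2 + 0) = (-4 - P)*(-2 + 0) = (-4 - P)*(-2) = 8 + 2*P)
4451*j(6, a(3)) = 4451*6 = 26706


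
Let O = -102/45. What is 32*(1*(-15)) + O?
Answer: -7234/15 ≈ -482.27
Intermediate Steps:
O = -34/15 (O = -102*1/45 = -34/15 ≈ -2.2667)
32*(1*(-15)) + O = 32*(1*(-15)) - 34/15 = 32*(-15) - 34/15 = -480 - 34/15 = -7234/15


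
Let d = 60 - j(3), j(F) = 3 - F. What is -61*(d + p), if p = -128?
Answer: 4148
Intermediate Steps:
d = 60 (d = 60 - (3 - 1*3) = 60 - (3 - 3) = 60 - 1*0 = 60 + 0 = 60)
-61*(d + p) = -61*(60 - 128) = -61*(-68) = 4148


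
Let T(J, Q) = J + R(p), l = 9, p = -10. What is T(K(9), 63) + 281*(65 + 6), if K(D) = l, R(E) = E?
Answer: 19950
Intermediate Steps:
K(D) = 9
T(J, Q) = -10 + J (T(J, Q) = J - 10 = -10 + J)
T(K(9), 63) + 281*(65 + 6) = (-10 + 9) + 281*(65 + 6) = -1 + 281*71 = -1 + 19951 = 19950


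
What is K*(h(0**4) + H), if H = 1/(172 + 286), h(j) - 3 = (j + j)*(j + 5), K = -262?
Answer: -180125/229 ≈ -786.57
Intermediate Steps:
h(j) = 3 + 2*j*(5 + j) (h(j) = 3 + (j + j)*(j + 5) = 3 + (2*j)*(5 + j) = 3 + 2*j*(5 + j))
H = 1/458 ≈ 0.0021834
K*(h(0**4) + H) = -262*((3 + 2*(0**4)**2 + 10*0**4) + 1/458) = -262*((3 + 2*0**2 + 10*0) + 1/458) = -262*((3 + 2*0 + 0) + 1/458) = -262*((3 + 0 + 0) + 1/458) = -262*(3 + 1/458) = -262*1375/458 = -180125/229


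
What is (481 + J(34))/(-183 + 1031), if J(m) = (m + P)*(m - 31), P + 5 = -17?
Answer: 517/848 ≈ 0.60967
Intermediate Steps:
P = -22 (P = -5 - 17 = -22)
J(m) = (-31 + m)*(-22 + m) (J(m) = (m - 22)*(m - 31) = (-22 + m)*(-31 + m) = (-31 + m)*(-22 + m))
(481 + J(34))/(-183 + 1031) = (481 + (682 + 34² - 53*34))/(-183 + 1031) = (481 + (682 + 1156 - 1802))/848 = (481 + 36)/848 = (1/848)*517 = 517/848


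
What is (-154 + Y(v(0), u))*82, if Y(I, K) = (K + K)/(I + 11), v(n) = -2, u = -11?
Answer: -115456/9 ≈ -12828.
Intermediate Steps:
Y(I, K) = 2*K/(11 + I) (Y(I, K) = (2*K)/(11 + I) = 2*K/(11 + I))
(-154 + Y(v(0), u))*82 = (-154 + 2*(-11)/(11 - 2))*82 = (-154 + 2*(-11)/9)*82 = (-154 + 2*(-11)*(⅑))*82 = (-154 - 22/9)*82 = -1408/9*82 = -115456/9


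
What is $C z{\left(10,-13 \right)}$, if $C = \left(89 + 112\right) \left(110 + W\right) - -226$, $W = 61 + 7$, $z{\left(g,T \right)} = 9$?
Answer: $324036$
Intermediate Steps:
$W = 68$
$C = 36004$ ($C = \left(89 + 112\right) \left(110 + 68\right) - -226 = 201 \cdot 178 + 226 = 35778 + 226 = 36004$)
$C z{\left(10,-13 \right)} = 36004 \cdot 9 = 324036$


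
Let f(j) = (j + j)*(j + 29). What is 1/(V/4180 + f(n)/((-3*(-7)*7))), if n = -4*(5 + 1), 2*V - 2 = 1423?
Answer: -4312/6305 ≈ -0.68390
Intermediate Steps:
V = 1425/2 (V = 1 + (1/2)*1423 = 1 + 1423/2 = 1425/2 ≈ 712.50)
n = -24 (n = -4*6 = -24)
f(j) = 2*j*(29 + j) (f(j) = (2*j)*(29 + j) = 2*j*(29 + j))
1/(V/4180 + f(n)/((-3*(-7)*7))) = 1/((1425/2)/4180 + (2*(-24)*(29 - 24))/((-3*(-7)*7))) = 1/((1425/2)*(1/4180) + (2*(-24)*5)/((21*7))) = 1/(15/88 - 240/147) = 1/(15/88 - 240*1/147) = 1/(15/88 - 80/49) = 1/(-6305/4312) = -4312/6305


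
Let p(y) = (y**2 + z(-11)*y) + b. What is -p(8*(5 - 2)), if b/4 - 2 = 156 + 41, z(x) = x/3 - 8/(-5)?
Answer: -6612/5 ≈ -1322.4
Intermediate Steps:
z(x) = 8/5 + x/3 (z(x) = x*(1/3) - 8*(-1/5) = x/3 + 8/5 = 8/5 + x/3)
b = 796 (b = 8 + 4*(156 + 41) = 8 + 4*197 = 8 + 788 = 796)
p(y) = 796 + y**2 - 31*y/15 (p(y) = (y**2 + (8/5 + (1/3)*(-11))*y) + 796 = (y**2 + (8/5 - 11/3)*y) + 796 = (y**2 - 31*y/15) + 796 = 796 + y**2 - 31*y/15)
-p(8*(5 - 2)) = -(796 + (8*(5 - 2))**2 - 248*(5 - 2)/15) = -(796 + (8*3)**2 - 248*3/15) = -(796 + 24**2 - 31/15*24) = -(796 + 576 - 248/5) = -1*6612/5 = -6612/5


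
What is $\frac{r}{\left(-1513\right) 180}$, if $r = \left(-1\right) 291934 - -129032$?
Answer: $\frac{81451}{136170} \approx 0.59816$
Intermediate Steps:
$r = -162902$ ($r = -291934 + 129032 = -162902$)
$\frac{r}{\left(-1513\right) 180} = - \frac{162902}{\left(-1513\right) 180} = - \frac{162902}{-272340} = \left(-162902\right) \left(- \frac{1}{272340}\right) = \frac{81451}{136170}$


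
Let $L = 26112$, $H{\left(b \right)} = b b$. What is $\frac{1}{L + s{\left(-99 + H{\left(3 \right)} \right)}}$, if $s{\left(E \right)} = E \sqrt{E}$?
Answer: $\frac{1088}{28440231} + \frac{15 i \sqrt{10}}{37920308} \approx 3.8256 \cdot 10^{-5} + 1.2509 \cdot 10^{-6} i$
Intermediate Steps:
$H{\left(b \right)} = b^{2}$
$s{\left(E \right)} = E^{\frac{3}{2}}$
$\frac{1}{L + s{\left(-99 + H{\left(3 \right)} \right)}} = \frac{1}{26112 + \left(-99 + 3^{2}\right)^{\frac{3}{2}}} = \frac{1}{26112 + \left(-99 + 9\right)^{\frac{3}{2}}} = \frac{1}{26112 + \left(-90\right)^{\frac{3}{2}}} = \frac{1}{26112 - 270 i \sqrt{10}}$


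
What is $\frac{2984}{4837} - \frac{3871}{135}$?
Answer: $- \frac{18321187}{652995} \approx -28.057$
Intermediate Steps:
$\frac{2984}{4837} - \frac{3871}{135} = - \frac{18321187}{652995}$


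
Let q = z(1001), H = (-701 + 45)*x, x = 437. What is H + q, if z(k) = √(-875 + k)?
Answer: -286672 + 3*√14 ≈ -2.8666e+5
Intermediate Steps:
H = -286672 (H = (-701 + 45)*437 = -656*437 = -286672)
q = 3*√14 (q = √(-875 + 1001) = √126 = 3*√14 ≈ 11.225)
H + q = -286672 + 3*√14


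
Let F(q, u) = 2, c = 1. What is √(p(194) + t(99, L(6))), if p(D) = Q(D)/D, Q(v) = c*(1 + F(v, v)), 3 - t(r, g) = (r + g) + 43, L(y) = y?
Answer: I*√5456638/194 ≈ 12.041*I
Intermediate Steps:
t(r, g) = -40 - g - r (t(r, g) = 3 - ((r + g) + 43) = 3 - ((g + r) + 43) = 3 - (43 + g + r) = 3 + (-43 - g - r) = -40 - g - r)
Q(v) = 3 (Q(v) = 1*(1 + 2) = 1*3 = 3)
p(D) = 3/D
√(p(194) + t(99, L(6))) = √(3/194 + (-40 - 1*6 - 1*99)) = √(3*(1/194) + (-40 - 6 - 99)) = √(3/194 - 145) = √(-28127/194) = I*√5456638/194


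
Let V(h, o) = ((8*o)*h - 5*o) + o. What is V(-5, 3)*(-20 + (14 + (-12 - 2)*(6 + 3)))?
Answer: 17424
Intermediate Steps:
V(h, o) = -4*o + 8*h*o (V(h, o) = (8*h*o - 5*o) + o = (-5*o + 8*h*o) + o = -4*o + 8*h*o)
V(-5, 3)*(-20 + (14 + (-12 - 2)*(6 + 3))) = (4*3*(-1 + 2*(-5)))*(-20 + (14 + (-12 - 2)*(6 + 3))) = (4*3*(-1 - 10))*(-20 + (14 - 14*9)) = (4*3*(-11))*(-20 + (14 - 126)) = -132*(-20 - 112) = -132*(-132) = 17424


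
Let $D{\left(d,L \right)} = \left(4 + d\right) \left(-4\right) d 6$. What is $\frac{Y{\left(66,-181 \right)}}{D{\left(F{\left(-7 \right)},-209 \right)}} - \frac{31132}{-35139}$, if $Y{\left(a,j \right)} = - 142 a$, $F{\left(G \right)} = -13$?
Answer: $\frac{890473}{210834} \approx 4.2236$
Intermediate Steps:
$D{\left(d,L \right)} = 6 d \left(-16 - 4 d\right)$ ($D{\left(d,L \right)} = \left(-16 - 4 d\right) 6 d = 6 d \left(-16 - 4 d\right)$)
$\frac{Y{\left(66,-181 \right)}}{D{\left(F{\left(-7 \right)},-209 \right)}} - \frac{31132}{-35139} = \frac{\left(-142\right) 66}{\left(-24\right) \left(-13\right) \left(4 - 13\right)} - \frac{31132}{-35139} = - \frac{9372}{\left(-24\right) \left(-13\right) \left(-9\right)} - - \frac{31132}{35139} = - \frac{9372}{-2808} + \frac{31132}{35139} = \left(-9372\right) \left(- \frac{1}{2808}\right) + \frac{31132}{35139} = \frac{781}{234} + \frac{31132}{35139} = \frac{890473}{210834}$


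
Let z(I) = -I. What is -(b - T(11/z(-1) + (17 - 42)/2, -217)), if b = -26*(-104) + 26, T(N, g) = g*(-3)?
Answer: -2079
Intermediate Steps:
T(N, g) = -3*g
b = 2730 (b = 2704 + 26 = 2730)
-(b - T(11/z(-1) + (17 - 42)/2, -217)) = -(2730 - (-3)*(-217)) = -(2730 - 1*651) = -(2730 - 651) = -1*2079 = -2079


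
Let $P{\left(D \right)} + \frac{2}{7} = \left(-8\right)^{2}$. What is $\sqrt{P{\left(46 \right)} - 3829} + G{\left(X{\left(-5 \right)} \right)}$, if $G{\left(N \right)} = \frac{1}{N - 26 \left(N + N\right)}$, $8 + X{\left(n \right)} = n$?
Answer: $\frac{1}{663} + \frac{i \sqrt{184499}}{7} \approx 0.0015083 + 61.362 i$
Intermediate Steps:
$P{\left(D \right)} = \frac{446}{7}$ ($P{\left(D \right)} = - \frac{2}{7} + \left(-8\right)^{2} = - \frac{2}{7} + 64 = \frac{446}{7}$)
$X{\left(n \right)} = -8 + n$
$G{\left(N \right)} = - \frac{1}{51 N}$ ($G{\left(N \right)} = \frac{1}{N - 26 \cdot 2 N} = \frac{1}{N - 52 N} = \frac{1}{\left(-51\right) N} = - \frac{1}{51 N}$)
$\sqrt{P{\left(46 \right)} - 3829} + G{\left(X{\left(-5 \right)} \right)} = \sqrt{\frac{446}{7} - 3829} - \frac{1}{51 \left(-8 - 5\right)} = \sqrt{- \frac{26357}{7}} - \frac{1}{51 \left(-13\right)} = \frac{i \sqrt{184499}}{7} - - \frac{1}{663} = \frac{i \sqrt{184499}}{7} + \frac{1}{663} = \frac{1}{663} + \frac{i \sqrt{184499}}{7}$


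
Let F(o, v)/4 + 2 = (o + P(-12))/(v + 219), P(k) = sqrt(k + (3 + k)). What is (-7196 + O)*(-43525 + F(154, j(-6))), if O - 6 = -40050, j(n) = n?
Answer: 438005170120/213 - 188960*I*sqrt(21)/213 ≈ 2.0564e+9 - 4065.4*I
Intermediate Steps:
P(k) = sqrt(3 + 2*k)
O = -40044 (O = 6 - 40050 = -40044)
F(o, v) = -8 + 4*(o + I*sqrt(21))/(219 + v) (F(o, v) = -8 + 4*((o + sqrt(3 + 2*(-12)))/(v + 219)) = -8 + 4*((o + sqrt(3 - 24))/(219 + v)) = -8 + 4*((o + sqrt(-21))/(219 + v)) = -8 + 4*((o + I*sqrt(21))/(219 + v)) = -8 + 4*(o + I*sqrt(21))/(219 + v))
(-7196 + O)*(-43525 + F(154, j(-6))) = (-7196 - 40044)*(-43525 + 4*(-438 + 154 - 2*(-6) + I*sqrt(21))/(219 - 6)) = -47240*(-43525 + 4*(-438 + 154 + 12 + I*sqrt(21))/213) = -47240*(-43525 + 4*(1/213)*(-272 + I*sqrt(21))) = -47240*(-43525 + (-1088/213 + 4*I*sqrt(21)/213)) = -47240*(-9271913/213 + 4*I*sqrt(21)/213) = 438005170120/213 - 188960*I*sqrt(21)/213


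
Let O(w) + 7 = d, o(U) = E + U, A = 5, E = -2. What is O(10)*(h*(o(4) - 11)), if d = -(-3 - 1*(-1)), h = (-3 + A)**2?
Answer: 180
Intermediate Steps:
o(U) = -2 + U
h = 4 (h = (-3 + 5)**2 = 2**2 = 4)
d = 2 (d = -(-3 + 1) = -1*(-2) = 2)
O(w) = -5 (O(w) = -7 + 2 = -5)
O(10)*(h*(o(4) - 11)) = -20*((-2 + 4) - 11) = -20*(2 - 11) = -20*(-9) = -5*(-36) = 180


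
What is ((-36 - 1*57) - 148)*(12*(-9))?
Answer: 26028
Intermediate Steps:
((-36 - 1*57) - 148)*(12*(-9)) = ((-36 - 57) - 148)*(-108) = (-93 - 148)*(-108) = -241*(-108) = 26028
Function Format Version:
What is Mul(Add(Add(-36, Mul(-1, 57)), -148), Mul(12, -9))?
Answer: 26028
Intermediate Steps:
Mul(Add(Add(-36, Mul(-1, 57)), -148), Mul(12, -9)) = Mul(Add(Add(-36, -57), -148), -108) = Mul(Add(-93, -148), -108) = Mul(-241, -108) = 26028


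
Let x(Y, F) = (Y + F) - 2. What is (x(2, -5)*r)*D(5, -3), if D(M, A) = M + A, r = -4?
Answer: 40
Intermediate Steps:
D(M, A) = A + M
x(Y, F) = -2 + F + Y (x(Y, F) = (F + Y) - 2 = -2 + F + Y)
(x(2, -5)*r)*D(5, -3) = ((-2 - 5 + 2)*(-4))*(-3 + 5) = -5*(-4)*2 = 20*2 = 40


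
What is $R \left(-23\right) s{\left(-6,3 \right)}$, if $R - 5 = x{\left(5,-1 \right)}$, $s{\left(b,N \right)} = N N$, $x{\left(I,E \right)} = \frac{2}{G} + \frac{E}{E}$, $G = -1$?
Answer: $-828$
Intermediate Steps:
$x{\left(I,E \right)} = -1$ ($x{\left(I,E \right)} = \frac{2}{-1} + \frac{E}{E} = 2 \left(-1\right) + 1 = -2 + 1 = -1$)
$s{\left(b,N \right)} = N^{2}$
$R = 4$ ($R = 5 - 1 = 4$)
$R \left(-23\right) s{\left(-6,3 \right)} = 4 \left(-23\right) 3^{2} = \left(-92\right) 9 = -828$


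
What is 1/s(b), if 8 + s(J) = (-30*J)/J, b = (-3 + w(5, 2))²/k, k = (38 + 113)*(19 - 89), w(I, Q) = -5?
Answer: -1/38 ≈ -0.026316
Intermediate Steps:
k = -10570 (k = 151*(-70) = -10570)
b = -32/5285 (b = (-3 - 5)²/(-10570) = (-8)²*(-1/10570) = 64*(-1/10570) = -32/5285 ≈ -0.0060549)
s(J) = -38 (s(J) = -8 + (-30*J)/J = -8 - 30 = -38)
1/s(b) = 1/(-38) = -1/38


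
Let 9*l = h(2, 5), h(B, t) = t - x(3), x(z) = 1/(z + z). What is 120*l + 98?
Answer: 1462/9 ≈ 162.44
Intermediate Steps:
x(z) = 1/(2*z)
h(B, t) = -⅙ + t (h(B, t) = t - 1/(2*3) = t - 1*⅙ = t - ⅙ = -⅙ + t)
l = 29/54 (l = (-⅙ + 5)/9 = (⅑)*(29/6) = 29/54 ≈ 0.53704)
120*l + 98 = 120*(29/54) + 98 = 580/9 + 98 = 1462/9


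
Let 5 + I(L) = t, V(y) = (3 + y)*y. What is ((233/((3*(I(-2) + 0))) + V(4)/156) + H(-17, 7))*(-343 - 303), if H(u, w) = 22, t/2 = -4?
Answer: -408272/39 ≈ -10469.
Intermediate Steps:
V(y) = y*(3 + y)
t = -8 (t = 2*(-4) = -8)
I(L) = -13 (I(L) = -5 - 8 = -13)
((233/((3*(I(-2) + 0))) + V(4)/156) + H(-17, 7))*(-343 - 303) = ((233/((3*(-13 + 0))) + (4*(3 + 4))/156) + 22)*(-343 - 303) = ((233/((3*(-13))) + (4*7)*(1/156)) + 22)*(-646) = ((233/(-39) + 28*(1/156)) + 22)*(-646) = ((233*(-1/39) + 7/39) + 22)*(-646) = ((-233/39 + 7/39) + 22)*(-646) = (-226/39 + 22)*(-646) = (632/39)*(-646) = -408272/39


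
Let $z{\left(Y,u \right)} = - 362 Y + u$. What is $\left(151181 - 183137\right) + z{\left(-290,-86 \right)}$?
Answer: $72938$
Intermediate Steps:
$z{\left(Y,u \right)} = u - 362 Y$
$\left(151181 - 183137\right) + z{\left(-290,-86 \right)} = \left(151181 - 183137\right) - -104894 = -31956 + \left(-86 + 104980\right) = -31956 + 104894 = 72938$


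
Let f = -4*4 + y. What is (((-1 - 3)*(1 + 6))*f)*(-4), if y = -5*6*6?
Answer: -21952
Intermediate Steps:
y = -180 (y = -30*6 = -180)
f = -196 (f = -4*4 - 180 = -16 - 180 = -196)
(((-1 - 3)*(1 + 6))*f)*(-4) = (((-1 - 3)*(1 + 6))*(-196))*(-4) = (-4*7*(-196))*(-4) = -28*(-196)*(-4) = 5488*(-4) = -21952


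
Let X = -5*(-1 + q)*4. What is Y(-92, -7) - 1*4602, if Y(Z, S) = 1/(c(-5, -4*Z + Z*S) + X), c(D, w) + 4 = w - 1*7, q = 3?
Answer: -4422521/961 ≈ -4602.0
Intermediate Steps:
c(D, w) = -11 + w (c(D, w) = -4 + (w - 1*7) = -4 + (w - 7) = -4 + (-7 + w) = -11 + w)
X = -40 (X = -5*(-1 + 3)*4 = -5*2*4 = -10*4 = -40)
Y(Z, S) = 1/(-51 - 4*Z + S*Z) (Y(Z, S) = 1/((-11 + (-4*Z + Z*S)) - 40) = 1/((-11 + (-4*Z + S*Z)) - 40) = 1/((-11 - 4*Z + S*Z) - 40) = 1/(-51 - 4*Z + S*Z))
Y(-92, -7) - 1*4602 = 1/(-51 - 92*(-4 - 7)) - 1*4602 = 1/(-51 - 92*(-11)) - 4602 = 1/(-51 + 1012) - 4602 = 1/961 - 4602 = -4422521/961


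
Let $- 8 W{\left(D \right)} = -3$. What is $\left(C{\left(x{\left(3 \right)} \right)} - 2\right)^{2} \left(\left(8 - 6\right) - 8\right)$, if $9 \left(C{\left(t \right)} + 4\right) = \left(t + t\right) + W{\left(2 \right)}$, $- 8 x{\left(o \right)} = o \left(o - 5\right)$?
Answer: $- \frac{19321}{96} \approx -201.26$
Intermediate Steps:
$W{\left(D \right)} = \frac{3}{8}$ ($W{\left(D \right)} = \left(- \frac{1}{8}\right) \left(-3\right) = \frac{3}{8}$)
$x{\left(o \right)} = - \frac{o \left(-5 + o\right)}{8}$ ($x{\left(o \right)} = - \frac{o \left(o - 5\right)}{8} = - \frac{o \left(-5 + o\right)}{8}$)
$C{\left(t \right)} = - \frac{95}{24} + \frac{2 t}{9}$ ($C{\left(t \right)} = -4 + \frac{\left(t + t\right) + \frac{3}{8}}{9} = -4 + \frac{2 t + \frac{3}{8}}{9} = -4 + \frac{\frac{3}{8} + 2 t}{9} = -4 + \left(\frac{1}{24} + \frac{2 t}{9}\right) = - \frac{95}{24} + \frac{2 t}{9}$)
$\left(C{\left(x{\left(3 \right)} \right)} - 2\right)^{2} \left(\left(8 - 6\right) - 8\right) = \left(\left(- \frac{95}{24} + \frac{2 \cdot \frac{1}{8} \cdot 3 \left(5 - 3\right)}{9}\right) - 2\right)^{2} \left(\left(8 - 6\right) - 8\right) = \left(\left(- \frac{95}{24} + \frac{2 \cdot \frac{1}{8} \cdot 3 \left(5 - 3\right)}{9}\right) + \left(-2 + 0\right)\right)^{2} \left(2 - 8\right) = \left(\left(- \frac{95}{24} + \frac{2 \cdot \frac{1}{8} \cdot 3 \cdot 2}{9}\right) - 2\right)^{2} \left(-6\right) = \left(\left(- \frac{95}{24} + \frac{2}{9} \cdot \frac{3}{4}\right) - 2\right)^{2} \left(-6\right) = \left(\left(- \frac{95}{24} + \frac{1}{6}\right) - 2\right)^{2} \left(-6\right) = \left(- \frac{91}{24} - 2\right)^{2} \left(-6\right) = \left(- \frac{139}{24}\right)^{2} \left(-6\right) = \frac{19321}{576} \left(-6\right) = - \frac{19321}{96}$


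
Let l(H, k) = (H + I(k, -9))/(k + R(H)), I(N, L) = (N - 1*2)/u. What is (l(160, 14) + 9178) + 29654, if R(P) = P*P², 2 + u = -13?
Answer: 397641039518/10240035 ≈ 38832.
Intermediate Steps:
u = -15 (u = -2 - 13 = -15)
I(N, L) = 2/15 - N/15 (I(N, L) = (N - 1*2)/(-15) = (N - 2)*(-1/15) = (-2 + N)*(-1/15) = 2/15 - N/15)
R(P) = P³
l(H, k) = (2/15 + H - k/15)/(k + H³) (l(H, k) = (H + (2/15 - k/15))/(k + H³) = (2/15 + H - k/15)/(k + H³))
(l(160, 14) + 9178) + 29654 = ((2/15 + 160 - 1/15*14)/(14 + 160³) + 9178) + 29654 = ((2/15 + 160 - 14/15)/(14 + 4096000) + 9178) + 29654 = ((796/5)/4096014 + 9178) + 29654 = ((1/4096014)*(796/5) + 9178) + 29654 = (398/10240035 + 9178) + 29654 = 93983041628/10240035 + 29654 = 397641039518/10240035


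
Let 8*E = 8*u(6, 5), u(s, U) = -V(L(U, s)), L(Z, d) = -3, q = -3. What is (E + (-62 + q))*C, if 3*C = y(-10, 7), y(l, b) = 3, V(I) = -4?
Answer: -61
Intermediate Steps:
C = 1 (C = (⅓)*3 = 1)
u(s, U) = 4 (u(s, U) = -1*(-4) = 4)
E = 4 (E = (8*4)/8 = (⅛)*32 = 4)
(E + (-62 + q))*C = (4 + (-62 - 3))*1 = (4 - 65)*1 = -61*1 = -61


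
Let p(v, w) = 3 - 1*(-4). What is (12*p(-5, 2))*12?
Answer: 1008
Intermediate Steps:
p(v, w) = 7 (p(v, w) = 3 + 4 = 7)
(12*p(-5, 2))*12 = (12*7)*12 = 84*12 = 1008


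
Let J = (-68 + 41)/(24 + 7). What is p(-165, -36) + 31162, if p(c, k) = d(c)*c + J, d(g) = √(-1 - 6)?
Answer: 965995/31 - 165*I*√7 ≈ 31161.0 - 436.55*I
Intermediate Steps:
d(g) = I*√7 (d(g) = √(-7) = I*√7)
J = -27/31 ≈ -0.87097
p(c, k) = -27/31 + I*c*√7 (p(c, k) = (I*√7)*c - 27/31 = I*c*√7 - 27/31 = -27/31 + I*c*√7)
p(-165, -36) + 31162 = (-27/31 + I*(-165)*√7) + 31162 = (-27/31 - 165*I*√7) + 31162 = 965995/31 - 165*I*√7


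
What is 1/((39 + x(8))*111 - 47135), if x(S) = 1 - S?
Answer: -1/43583 ≈ -2.2945e-5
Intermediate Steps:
1/((39 + x(8))*111 - 47135) = 1/((39 + (1 - 1*8))*111 - 47135) = 1/((39 + (1 - 8))*111 - 47135) = 1/((39 - 7)*111 - 47135) = 1/(32*111 - 47135) = 1/(3552 - 47135) = 1/(-43583) = -1/43583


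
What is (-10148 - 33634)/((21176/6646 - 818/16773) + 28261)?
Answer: -2440263279978/1575349159529 ≈ -1.5490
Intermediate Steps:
(-10148 - 33634)/((21176/6646 - 818/16773) + 28261) = -43782/((21176*(1/6646) - 818*1/16773) + 28261) = -43782/((10588/3323 - 818/16773) + 28261) = -43782/(174874310/55736679 + 28261) = -43782/1575349159529/55736679 = -43782*55736679/1575349159529 = -2440263279978/1575349159529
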